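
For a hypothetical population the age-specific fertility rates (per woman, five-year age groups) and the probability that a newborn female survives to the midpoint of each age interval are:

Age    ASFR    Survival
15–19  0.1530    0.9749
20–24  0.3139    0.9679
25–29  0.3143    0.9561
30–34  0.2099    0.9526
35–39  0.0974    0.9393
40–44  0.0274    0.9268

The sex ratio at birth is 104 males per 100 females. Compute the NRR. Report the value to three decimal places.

Proportion female at birth = 100 / (100 + 104) = 0.49020.
Per-age-group product (5 × ASFR × survival probability):
  15–19: 5 × 0.1530 × 0.9749 = 0.74580
  20–24: 5 × 0.3139 × 0.9679 = 1.51912
  25–29: 5 × 0.3143 × 0.9561 = 1.50251
  30–34: 5 × 0.2099 × 0.9526 = 0.99975
  35–39: 5 × 0.0974 × 0.9393 = 0.45744
  40–44: 5 × 0.0274 × 0.9268 = 0.12697
Sum = 5.35159
NRR = 0.49020 × 5.35159 = 2.62335

2.623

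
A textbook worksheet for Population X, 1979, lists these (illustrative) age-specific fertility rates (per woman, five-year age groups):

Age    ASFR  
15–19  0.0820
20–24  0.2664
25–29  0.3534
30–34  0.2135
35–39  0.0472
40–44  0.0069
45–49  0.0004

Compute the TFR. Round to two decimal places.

4.85

Sum of ASFRs = 0.0820 + 0.2664 + 0.3534 + 0.2135 + 0.0472 + 0.0069 + 0.0004 = 0.9698
TFR = 5 × 0.9698 = 4.849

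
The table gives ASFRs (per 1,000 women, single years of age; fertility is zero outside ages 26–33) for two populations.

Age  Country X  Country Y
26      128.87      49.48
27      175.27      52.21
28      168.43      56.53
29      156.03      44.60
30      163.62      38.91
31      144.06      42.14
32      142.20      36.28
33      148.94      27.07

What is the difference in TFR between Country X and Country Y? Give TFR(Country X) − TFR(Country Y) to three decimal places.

0.880

Country X:
  Sum of ASFRs = 128.87 + 175.27 + 168.43 + 156.03 + 163.62 + 144.06 + 142.20 + 148.94 = 1227.42
  TFR = 1227.42 / 1000 = 1.22742
Country Y:
  Sum of ASFRs = 49.48 + 52.21 + 56.53 + 44.60 + 38.91 + 42.14 + 36.28 + 27.07 = 347.22
  TFR = 347.22 / 1000 = 0.34722
Difference = 1.22742 − 0.34722 = 0.8802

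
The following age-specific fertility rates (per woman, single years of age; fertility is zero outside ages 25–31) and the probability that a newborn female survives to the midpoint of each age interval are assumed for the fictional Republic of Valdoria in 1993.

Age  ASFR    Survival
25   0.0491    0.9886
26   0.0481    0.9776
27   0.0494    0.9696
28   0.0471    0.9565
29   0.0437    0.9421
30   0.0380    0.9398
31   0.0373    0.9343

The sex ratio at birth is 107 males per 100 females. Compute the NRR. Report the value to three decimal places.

0.145

Proportion female at birth = 100 / (100 + 107) = 0.48309.
Each age group contributes 1 × ASFR × survival:
  25: 1 × 0.0491 × 0.9886 = 0.04854
  26: 1 × 0.0481 × 0.9776 = 0.04702
  27: 1 × 0.0494 × 0.9696 = 0.04790
  28: 1 × 0.0471 × 0.9565 = 0.04505
  29: 1 × 0.0437 × 0.9421 = 0.04117
  30: 1 × 0.0380 × 0.9398 = 0.03571
  31: 1 × 0.0373 × 0.9343 = 0.03485
Sum = 0.30024
NRR = 0.48309 × 0.30024 = 0.14504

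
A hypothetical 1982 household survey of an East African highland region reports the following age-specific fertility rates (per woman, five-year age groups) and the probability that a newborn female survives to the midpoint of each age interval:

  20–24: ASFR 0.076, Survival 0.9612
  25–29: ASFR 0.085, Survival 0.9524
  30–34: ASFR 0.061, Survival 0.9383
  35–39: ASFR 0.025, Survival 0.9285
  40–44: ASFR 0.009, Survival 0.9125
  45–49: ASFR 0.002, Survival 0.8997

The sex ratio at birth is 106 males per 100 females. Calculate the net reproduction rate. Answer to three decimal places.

Proportion female at birth = 100 / (100 + 106) = 0.48544.
Per-age-group product (5 × ASFR × survival probability):
  20–24: 5 × 0.076 × 0.9612 = 0.36526
  25–29: 5 × 0.085 × 0.9524 = 0.40477
  30–34: 5 × 0.061 × 0.9383 = 0.28618
  35–39: 5 × 0.025 × 0.9285 = 0.11606
  40–44: 5 × 0.009 × 0.9125 = 0.04106
  45–49: 5 × 0.002 × 0.8997 = 0.00900
Sum = 1.22233
NRR = 0.48544 × 1.22233 = 0.59337

0.593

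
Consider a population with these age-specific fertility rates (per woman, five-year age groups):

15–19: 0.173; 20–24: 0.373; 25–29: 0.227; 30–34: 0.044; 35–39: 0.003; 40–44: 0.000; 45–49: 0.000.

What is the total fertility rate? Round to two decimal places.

4.10

Sum of ASFRs = 0.173 + 0.373 + 0.227 + 0.044 + 0.003 + 0.000 + 0.000 = 0.820
TFR = 5 × 0.820 = 4.1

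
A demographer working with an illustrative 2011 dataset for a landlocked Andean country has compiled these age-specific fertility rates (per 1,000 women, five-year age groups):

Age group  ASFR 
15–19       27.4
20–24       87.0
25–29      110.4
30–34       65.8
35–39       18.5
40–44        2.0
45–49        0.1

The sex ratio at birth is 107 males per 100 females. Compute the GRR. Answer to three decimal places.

0.752

Proportion female at birth = 100 / (100 + 107) = 0.48309.
Sum of ASFRs = 27.4 + 87.0 + 110.4 + 65.8 + 18.5 + 2.0 + 0.1 = 311.2
TFR = 5 × 311.2 / 1000 = 1.556
GRR = 0.48309 × 1.556 = 0.75169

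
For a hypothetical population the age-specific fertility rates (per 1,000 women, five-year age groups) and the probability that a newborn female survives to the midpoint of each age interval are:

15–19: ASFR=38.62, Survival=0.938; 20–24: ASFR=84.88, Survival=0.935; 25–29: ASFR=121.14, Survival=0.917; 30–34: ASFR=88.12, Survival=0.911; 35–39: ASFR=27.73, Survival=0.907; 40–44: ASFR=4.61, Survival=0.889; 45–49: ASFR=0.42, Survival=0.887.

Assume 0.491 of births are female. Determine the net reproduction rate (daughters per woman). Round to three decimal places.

0.826

Proportion female at birth = 0.491.
Per-age-group product (5 × ASFR × survival probability):
  15–19: 5 × 38.62/1000 × 0.938 = 0.18113
  20–24: 5 × 84.88/1000 × 0.935 = 0.39681
  25–29: 5 × 121.14/1000 × 0.917 = 0.55543
  30–34: 5 × 88.12/1000 × 0.911 = 0.40139
  35–39: 5 × 27.73/1000 × 0.907 = 0.12576
  40–44: 5 × 4.61/1000 × 0.889 = 0.02049
  45–49: 5 × 0.42/1000 × 0.887 = 0.00186
Sum = 1.68287
NRR = 0.491 × 1.68287 = 0.82629
NRR < 1, so the cohort does not fully replace itself.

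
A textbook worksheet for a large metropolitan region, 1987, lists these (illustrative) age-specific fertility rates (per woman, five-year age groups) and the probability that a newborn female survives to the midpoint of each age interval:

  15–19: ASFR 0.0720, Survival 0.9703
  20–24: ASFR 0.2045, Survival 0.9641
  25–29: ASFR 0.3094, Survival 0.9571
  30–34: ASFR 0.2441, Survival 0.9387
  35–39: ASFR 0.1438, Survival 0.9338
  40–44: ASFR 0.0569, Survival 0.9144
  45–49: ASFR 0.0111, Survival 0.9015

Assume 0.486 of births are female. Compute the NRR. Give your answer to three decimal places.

Proportion female at birth = 0.486.
Each age group contributes 5 × ASFR × survival:
  15–19: 5 × 0.0720 × 0.9703 = 0.34931
  20–24: 5 × 0.2045 × 0.9641 = 0.98579
  25–29: 5 × 0.3094 × 0.9571 = 1.48063
  30–34: 5 × 0.2441 × 0.9387 = 1.14568
  35–39: 5 × 0.1438 × 0.9338 = 0.67140
  40–44: 5 × 0.0569 × 0.9144 = 0.26015
  45–49: 5 × 0.0111 × 0.9015 = 0.05003
Sum = 4.94299
NRR = 0.486 × 4.94299 = 2.40229
An NRR exceeding 1 indicates intrinsic growth under these rates.

2.402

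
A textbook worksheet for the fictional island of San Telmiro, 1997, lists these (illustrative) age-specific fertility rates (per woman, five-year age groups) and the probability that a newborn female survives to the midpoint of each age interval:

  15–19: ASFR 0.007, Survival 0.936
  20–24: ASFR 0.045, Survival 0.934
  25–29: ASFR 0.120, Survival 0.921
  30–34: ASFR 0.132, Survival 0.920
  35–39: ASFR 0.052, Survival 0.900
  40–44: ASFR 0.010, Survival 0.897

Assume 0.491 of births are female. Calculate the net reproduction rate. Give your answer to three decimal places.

0.826

Proportion female at birth = 0.491.
Survival-weighted fertility by age (5·fₓ·Sₓ):
  15–19: 5 × 0.007 × 0.936 = 0.03276
  20–24: 5 × 0.045 × 0.934 = 0.21015
  25–29: 5 × 0.120 × 0.921 = 0.55260
  30–34: 5 × 0.132 × 0.920 = 0.60720
  35–39: 5 × 0.052 × 0.900 = 0.23400
  40–44: 5 × 0.010 × 0.897 = 0.04485
Sum = 1.68156
NRR = 0.491 × 1.68156 = 0.82565
NRR < 1, so the cohort does not fully replace itself.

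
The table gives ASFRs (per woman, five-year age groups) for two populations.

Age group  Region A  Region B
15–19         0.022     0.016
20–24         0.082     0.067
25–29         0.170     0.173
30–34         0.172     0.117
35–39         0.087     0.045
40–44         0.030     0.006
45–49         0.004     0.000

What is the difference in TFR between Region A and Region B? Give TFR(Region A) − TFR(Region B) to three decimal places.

0.715

Region A:
  Sum of ASFRs = 0.022 + 0.082 + 0.170 + 0.172 + 0.087 + 0.030 + 0.004 = 0.567
  TFR = 5 × 0.567 = 2.835
Region B:
  Sum of ASFRs = 0.016 + 0.067 + 0.173 + 0.117 + 0.045 + 0.006 + 0.000 = 0.424
  TFR = 5 × 0.424 = 2.12
Difference = 2.835 − 2.12 = 0.715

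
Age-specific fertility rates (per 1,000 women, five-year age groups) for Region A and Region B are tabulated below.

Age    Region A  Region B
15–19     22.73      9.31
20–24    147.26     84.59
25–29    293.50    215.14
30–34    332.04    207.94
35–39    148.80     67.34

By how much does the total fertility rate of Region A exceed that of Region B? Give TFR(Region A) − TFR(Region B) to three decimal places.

1.800

Region A:
  Sum of ASFRs = 22.73 + 147.26 + 293.50 + 332.04 + 148.80 = 944.33
  TFR = 5 × 944.33 / 1000 = 4.72165
Region B:
  Sum of ASFRs = 9.31 + 84.59 + 215.14 + 207.94 + 67.34 = 584.32
  TFR = 5 × 584.32 / 1000 = 2.9216
Difference = 4.72165 − 2.9216 = 1.80005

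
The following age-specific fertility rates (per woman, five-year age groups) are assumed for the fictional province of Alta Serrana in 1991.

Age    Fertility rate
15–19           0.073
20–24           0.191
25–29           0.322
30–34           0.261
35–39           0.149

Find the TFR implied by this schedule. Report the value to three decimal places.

4.980

Sum of ASFRs = 0.073 + 0.191 + 0.322 + 0.261 + 0.149 = 0.996
TFR = 5 × 0.996 = 4.98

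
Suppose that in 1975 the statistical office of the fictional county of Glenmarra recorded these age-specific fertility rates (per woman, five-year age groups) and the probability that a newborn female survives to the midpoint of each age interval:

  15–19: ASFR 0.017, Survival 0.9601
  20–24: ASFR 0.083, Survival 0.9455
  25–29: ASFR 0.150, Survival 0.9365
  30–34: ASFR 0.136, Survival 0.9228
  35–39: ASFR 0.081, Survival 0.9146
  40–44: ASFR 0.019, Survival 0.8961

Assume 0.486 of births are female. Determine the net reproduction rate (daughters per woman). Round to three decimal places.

Proportion female at birth = 0.486.
Weighting each age-specific rate by interval width and survival:
  15–19: 5 × 0.017 × 0.9601 = 0.08161
  20–24: 5 × 0.083 × 0.9455 = 0.39238
  25–29: 5 × 0.150 × 0.9365 = 0.70238
  30–34: 5 × 0.136 × 0.9228 = 0.62750
  35–39: 5 × 0.081 × 0.9146 = 0.37041
  40–44: 5 × 0.019 × 0.8961 = 0.08513
Sum = 2.25941
NRR = 0.486 × 2.25941 = 1.09807
With NRR above 1 the population is above replacement fertility.

1.098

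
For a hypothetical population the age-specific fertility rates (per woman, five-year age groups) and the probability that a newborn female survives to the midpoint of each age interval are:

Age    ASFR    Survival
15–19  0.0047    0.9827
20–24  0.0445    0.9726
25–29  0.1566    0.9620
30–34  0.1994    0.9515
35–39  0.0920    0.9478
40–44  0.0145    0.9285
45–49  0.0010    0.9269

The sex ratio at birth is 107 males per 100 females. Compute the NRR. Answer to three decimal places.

Proportion female at birth = 100 / (100 + 107) = 0.48309.
Survival-weighted fertility by age (5·fₓ·Sₓ):
  15–19: 5 × 0.0047 × 0.9827 = 0.02309
  20–24: 5 × 0.0445 × 0.9726 = 0.21640
  25–29: 5 × 0.1566 × 0.9620 = 0.75325
  30–34: 5 × 0.1994 × 0.9515 = 0.94865
  35–39: 5 × 0.0920 × 0.9478 = 0.43599
  40–44: 5 × 0.0145 × 0.9285 = 0.06732
  45–49: 5 × 0.0010 × 0.9269 = 0.00463
Sum = 2.44933
NRR = 0.48309 × 2.44933 = 1.18325

1.183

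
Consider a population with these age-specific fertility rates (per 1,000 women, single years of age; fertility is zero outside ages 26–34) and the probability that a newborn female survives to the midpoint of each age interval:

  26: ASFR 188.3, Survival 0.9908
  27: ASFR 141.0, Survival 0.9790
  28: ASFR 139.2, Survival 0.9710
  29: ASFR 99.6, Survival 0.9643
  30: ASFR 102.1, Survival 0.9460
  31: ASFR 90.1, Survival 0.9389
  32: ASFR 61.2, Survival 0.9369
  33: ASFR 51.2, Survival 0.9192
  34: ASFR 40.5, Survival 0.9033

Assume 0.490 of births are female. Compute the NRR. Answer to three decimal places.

Proportion female at birth = 0.490.
Each age group contributes 1 × ASFR × survival:
  26: 1 × 188.3/1000 × 0.9908 = 0.18657
  27: 1 × 141.0/1000 × 0.9790 = 0.13804
  28: 1 × 139.2/1000 × 0.9710 = 0.13516
  29: 1 × 99.6/1000 × 0.9643 = 0.09604
  30: 1 × 102.1/1000 × 0.9460 = 0.09659
  31: 1 × 90.1/1000 × 0.9389 = 0.08459
  32: 1 × 61.2/1000 × 0.9369 = 0.05734
  33: 1 × 51.2/1000 × 0.9192 = 0.04706
  34: 1 × 40.5/1000 × 0.9033 = 0.03658
Sum = 0.87797
NRR = 0.490 × 0.87797 = 0.43021
NRR < 1, so the cohort does not fully replace itself.

0.430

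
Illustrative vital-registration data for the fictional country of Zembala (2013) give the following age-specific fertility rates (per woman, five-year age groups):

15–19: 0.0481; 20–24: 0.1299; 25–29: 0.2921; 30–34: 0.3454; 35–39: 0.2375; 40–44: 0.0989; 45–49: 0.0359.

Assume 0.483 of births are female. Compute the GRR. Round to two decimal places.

Proportion female at birth = 0.483.
Sum of ASFRs = 0.0481 + 0.1299 + 0.2921 + 0.3454 + 0.2375 + 0.0989 + 0.0359 = 1.1878
TFR = 5 × 1.1878 = 5.939
GRR = 0.483 × 5.939 = 2.86854

2.87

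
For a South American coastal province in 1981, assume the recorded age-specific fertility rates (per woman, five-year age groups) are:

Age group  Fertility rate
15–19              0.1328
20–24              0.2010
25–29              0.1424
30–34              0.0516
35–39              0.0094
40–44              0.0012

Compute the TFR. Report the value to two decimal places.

2.69

Sum of ASFRs = 0.1328 + 0.2010 + 0.1424 + 0.0516 + 0.0094 + 0.0012 = 0.5384
TFR = 5 × 0.5384 = 2.692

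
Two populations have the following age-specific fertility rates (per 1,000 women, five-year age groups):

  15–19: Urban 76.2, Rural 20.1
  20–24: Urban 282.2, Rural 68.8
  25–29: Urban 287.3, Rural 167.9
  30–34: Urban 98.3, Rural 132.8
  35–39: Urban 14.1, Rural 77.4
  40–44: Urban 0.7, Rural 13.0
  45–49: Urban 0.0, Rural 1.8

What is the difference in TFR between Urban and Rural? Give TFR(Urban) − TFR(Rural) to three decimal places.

1.385

Urban:
  Sum of ASFRs = 76.2 + 282.2 + 287.3 + 98.3 + 14.1 + 0.7 + 0.0 = 758.8
  TFR = 5 × 758.8 / 1000 = 3.794
Rural:
  Sum of ASFRs = 20.1 + 68.8 + 167.9 + 132.8 + 77.4 + 13.0 + 1.8 = 481.8
  TFR = 5 × 481.8 / 1000 = 2.409
Difference = 3.794 − 2.409 = 1.385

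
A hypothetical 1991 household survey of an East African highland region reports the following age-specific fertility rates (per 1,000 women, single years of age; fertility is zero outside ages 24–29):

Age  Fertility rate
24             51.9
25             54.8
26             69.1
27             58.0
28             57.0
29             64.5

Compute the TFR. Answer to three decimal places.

Sum of ASFRs = 51.9 + 54.8 + 69.1 + 58.0 + 57.0 + 64.5 = 355.3
TFR = 355.3 / 1000 = 0.3553

0.355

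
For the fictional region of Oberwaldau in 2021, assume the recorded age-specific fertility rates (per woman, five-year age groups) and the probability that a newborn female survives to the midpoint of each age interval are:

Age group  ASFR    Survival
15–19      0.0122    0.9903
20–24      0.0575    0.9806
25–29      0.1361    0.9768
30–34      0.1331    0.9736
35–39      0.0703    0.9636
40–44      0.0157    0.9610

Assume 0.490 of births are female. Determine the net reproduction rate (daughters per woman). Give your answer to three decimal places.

1.014

Proportion female at birth = 0.490.
Weighting each age-specific rate by interval width and survival:
  15–19: 5 × 0.0122 × 0.9903 = 0.06041
  20–24: 5 × 0.0575 × 0.9806 = 0.28192
  25–29: 5 × 0.1361 × 0.9768 = 0.66471
  30–34: 5 × 0.1331 × 0.9736 = 0.64793
  35–39: 5 × 0.0703 × 0.9636 = 0.33871
  40–44: 5 × 0.0157 × 0.9610 = 0.07544
Sum = 2.06912
NRR = 0.490 × 2.06912 = 1.01387
NRR > 1, so each generation more than replaces itself.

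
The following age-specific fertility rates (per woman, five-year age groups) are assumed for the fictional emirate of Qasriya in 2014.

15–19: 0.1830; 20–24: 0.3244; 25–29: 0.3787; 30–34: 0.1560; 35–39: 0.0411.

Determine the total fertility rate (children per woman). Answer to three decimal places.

Sum of ASFRs = 0.1830 + 0.3244 + 0.3787 + 0.1560 + 0.0411 = 1.0832
TFR = 5 × 1.0832 = 5.416

5.416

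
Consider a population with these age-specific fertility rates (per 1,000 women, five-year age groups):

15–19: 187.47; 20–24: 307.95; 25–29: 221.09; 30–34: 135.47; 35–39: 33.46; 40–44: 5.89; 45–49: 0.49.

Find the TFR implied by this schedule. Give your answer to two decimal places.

Sum of ASFRs = 187.47 + 307.95 + 221.09 + 135.47 + 33.46 + 5.89 + 0.49 = 891.82
TFR = 5 × 891.82 / 1000 = 4.4591

4.46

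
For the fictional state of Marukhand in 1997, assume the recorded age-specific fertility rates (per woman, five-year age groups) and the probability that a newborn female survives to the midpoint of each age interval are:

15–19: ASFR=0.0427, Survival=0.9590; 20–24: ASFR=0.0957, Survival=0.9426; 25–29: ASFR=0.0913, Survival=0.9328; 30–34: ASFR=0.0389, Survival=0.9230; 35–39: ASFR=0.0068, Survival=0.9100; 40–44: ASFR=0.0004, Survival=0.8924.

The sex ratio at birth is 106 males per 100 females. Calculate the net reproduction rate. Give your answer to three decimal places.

0.628

Proportion female at birth = 100 / (100 + 106) = 0.48544.
Survival-weighted fertility by age (5·fₓ·Sₓ):
  15–19: 5 × 0.0427 × 0.9590 = 0.20475
  20–24: 5 × 0.0957 × 0.9426 = 0.45103
  25–29: 5 × 0.0913 × 0.9328 = 0.42582
  30–34: 5 × 0.0389 × 0.9230 = 0.17952
  35–39: 5 × 0.0068 × 0.9100 = 0.03094
  40–44: 5 × 0.0004 × 0.8924 = 0.00178
Sum = 1.29384
NRR = 0.48544 × 1.29384 = 0.62808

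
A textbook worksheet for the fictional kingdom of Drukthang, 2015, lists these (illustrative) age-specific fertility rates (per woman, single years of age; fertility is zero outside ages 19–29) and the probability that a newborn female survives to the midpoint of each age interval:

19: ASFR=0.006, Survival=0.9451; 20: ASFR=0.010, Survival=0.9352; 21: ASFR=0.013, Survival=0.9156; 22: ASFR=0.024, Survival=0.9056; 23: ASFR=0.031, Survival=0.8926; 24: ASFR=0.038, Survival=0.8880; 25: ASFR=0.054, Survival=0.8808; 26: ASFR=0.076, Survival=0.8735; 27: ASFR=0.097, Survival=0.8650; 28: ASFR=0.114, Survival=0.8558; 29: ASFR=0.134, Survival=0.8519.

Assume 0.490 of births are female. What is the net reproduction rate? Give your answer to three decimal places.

Proportion female at birth = 0.490.
Per-age-group product (1 × ASFR × survival probability):
  19: 1 × 0.006 × 0.9451 = 0.00567
  20: 1 × 0.010 × 0.9352 = 0.00935
  21: 1 × 0.013 × 0.9156 = 0.01190
  22: 1 × 0.024 × 0.9056 = 0.02173
  23: 1 × 0.031 × 0.8926 = 0.02767
  24: 1 × 0.038 × 0.8880 = 0.03374
  25: 1 × 0.054 × 0.8808 = 0.04756
  26: 1 × 0.076 × 0.8735 = 0.06639
  27: 1 × 0.097 × 0.8650 = 0.08391
  28: 1 × 0.114 × 0.8558 = 0.09756
  29: 1 × 0.134 × 0.8519 = 0.11415
Sum = 0.51963
NRR = 0.490 × 0.51963 = 0.25462

0.255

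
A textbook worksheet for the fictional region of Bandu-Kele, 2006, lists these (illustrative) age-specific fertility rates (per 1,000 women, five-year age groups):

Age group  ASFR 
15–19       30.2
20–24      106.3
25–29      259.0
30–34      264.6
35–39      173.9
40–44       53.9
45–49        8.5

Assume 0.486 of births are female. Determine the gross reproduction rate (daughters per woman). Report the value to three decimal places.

Proportion female at birth = 0.486.
Sum of ASFRs = 30.2 + 106.3 + 259.0 + 264.6 + 173.9 + 53.9 + 8.5 = 896.4
TFR = 5 × 896.4 / 1000 = 4.482
GRR = 0.486 × 4.482 = 2.17825

2.178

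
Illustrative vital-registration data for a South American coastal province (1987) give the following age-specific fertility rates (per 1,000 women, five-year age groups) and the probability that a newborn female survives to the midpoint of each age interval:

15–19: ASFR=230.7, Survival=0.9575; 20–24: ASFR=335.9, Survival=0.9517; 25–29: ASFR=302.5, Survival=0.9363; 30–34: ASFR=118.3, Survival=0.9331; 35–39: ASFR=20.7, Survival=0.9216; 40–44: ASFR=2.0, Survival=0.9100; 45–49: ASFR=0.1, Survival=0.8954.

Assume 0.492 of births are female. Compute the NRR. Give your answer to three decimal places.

Proportion female at birth = 0.492.
Weighting each age-specific rate by interval width and survival:
  15–19: 5 × 230.7/1000 × 0.9575 = 1.10448
  20–24: 5 × 335.9/1000 × 0.9517 = 1.59838
  25–29: 5 × 302.5/1000 × 0.9363 = 1.41615
  30–34: 5 × 118.3/1000 × 0.9331 = 0.55193
  35–39: 5 × 20.7/1000 × 0.9216 = 0.09539
  40–44: 5 × 2.0/1000 × 0.9100 = 0.00910
  45–49: 5 × 0.1/1000 × 0.8954 = 0.00045
Sum = 4.77588
NRR = 0.492 × 4.77588 = 2.34973

2.350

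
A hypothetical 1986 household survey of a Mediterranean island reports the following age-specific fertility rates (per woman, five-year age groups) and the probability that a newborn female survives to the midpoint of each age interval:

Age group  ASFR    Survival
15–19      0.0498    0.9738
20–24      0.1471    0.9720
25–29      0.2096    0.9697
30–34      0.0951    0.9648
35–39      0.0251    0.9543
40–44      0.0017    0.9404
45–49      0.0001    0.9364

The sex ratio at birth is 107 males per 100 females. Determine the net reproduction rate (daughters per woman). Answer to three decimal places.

1.237

Proportion female at birth = 100 / (100 + 107) = 0.48309.
Each age group contributes 5 × ASFR × survival:
  15–19: 5 × 0.0498 × 0.9738 = 0.24248
  20–24: 5 × 0.1471 × 0.9720 = 0.71491
  25–29: 5 × 0.2096 × 0.9697 = 1.01625
  30–34: 5 × 0.0951 × 0.9648 = 0.45876
  35–39: 5 × 0.0251 × 0.9543 = 0.11976
  40–44: 5 × 0.0017 × 0.9404 = 0.00799
  45–49: 5 × 0.0001 × 0.9364 = 0.00047
Sum = 2.56062
NRR = 0.48309 × 2.56062 = 1.23701
With NRR above 1 the population is above replacement fertility.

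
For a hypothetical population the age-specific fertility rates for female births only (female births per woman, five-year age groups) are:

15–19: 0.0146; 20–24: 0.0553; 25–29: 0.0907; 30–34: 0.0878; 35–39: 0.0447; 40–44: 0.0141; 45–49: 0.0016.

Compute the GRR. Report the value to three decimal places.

Sum of female ASFRs = 0.0146 + 0.0553 + 0.0907 + 0.0878 + 0.0447 + 0.0141 + 0.0016 = 0.3088
GRR = 5 × 0.3088 = 1.544

1.544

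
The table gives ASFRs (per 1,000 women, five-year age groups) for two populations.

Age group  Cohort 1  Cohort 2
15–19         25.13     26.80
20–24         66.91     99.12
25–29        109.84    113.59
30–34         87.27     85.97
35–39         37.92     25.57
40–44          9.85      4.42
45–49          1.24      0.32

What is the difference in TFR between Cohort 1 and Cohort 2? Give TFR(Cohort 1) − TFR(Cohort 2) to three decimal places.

Cohort 1:
  Sum of ASFRs = 25.13 + 66.91 + 109.84 + 87.27 + 37.92 + 9.85 + 1.24 = 338.16
  TFR = 5 × 338.16 / 1000 = 1.6908
Cohort 2:
  Sum of ASFRs = 26.80 + 99.12 + 113.59 + 85.97 + 25.57 + 4.42 + 0.32 = 355.79
  TFR = 5 × 355.79 / 1000 = 1.77895
Difference = 1.6908 − 1.77895 = -0.08815

-0.088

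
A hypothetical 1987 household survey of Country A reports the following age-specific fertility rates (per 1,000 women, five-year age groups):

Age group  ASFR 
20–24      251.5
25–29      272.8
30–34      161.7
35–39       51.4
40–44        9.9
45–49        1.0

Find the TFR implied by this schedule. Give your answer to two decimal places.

3.74

Sum of ASFRs = 251.5 + 272.8 + 161.7 + 51.4 + 9.9 + 1.0 = 748.3
TFR = 5 × 748.3 / 1000 = 3.7415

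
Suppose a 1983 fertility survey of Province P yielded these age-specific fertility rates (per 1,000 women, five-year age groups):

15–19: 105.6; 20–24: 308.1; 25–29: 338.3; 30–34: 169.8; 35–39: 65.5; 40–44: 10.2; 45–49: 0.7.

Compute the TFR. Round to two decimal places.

4.99

Sum of ASFRs = 105.6 + 308.1 + 338.3 + 169.8 + 65.5 + 10.2 + 0.7 = 998.2
TFR = 5 × 998.2 / 1000 = 4.991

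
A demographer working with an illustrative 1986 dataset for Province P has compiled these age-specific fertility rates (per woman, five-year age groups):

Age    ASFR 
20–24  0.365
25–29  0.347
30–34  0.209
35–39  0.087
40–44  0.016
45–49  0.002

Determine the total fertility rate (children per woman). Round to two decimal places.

Sum of ASFRs = 0.365 + 0.347 + 0.209 + 0.087 + 0.016 + 0.002 = 1.026
TFR = 5 × 1.026 = 5.13

5.13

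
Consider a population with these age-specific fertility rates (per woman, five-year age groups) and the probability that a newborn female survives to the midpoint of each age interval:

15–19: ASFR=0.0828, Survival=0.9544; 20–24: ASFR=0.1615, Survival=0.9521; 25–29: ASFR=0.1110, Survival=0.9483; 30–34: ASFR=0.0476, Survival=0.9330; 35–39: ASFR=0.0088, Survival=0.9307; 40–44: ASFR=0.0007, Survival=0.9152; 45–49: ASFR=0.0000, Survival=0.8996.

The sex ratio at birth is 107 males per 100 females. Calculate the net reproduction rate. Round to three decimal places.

Proportion female at birth = 100 / (100 + 107) = 0.48309.
Survival-weighted fertility by age (5·fₓ·Sₓ):
  15–19: 5 × 0.0828 × 0.9544 = 0.39512
  20–24: 5 × 0.1615 × 0.9521 = 0.76882
  25–29: 5 × 0.1110 × 0.9483 = 0.52631
  30–34: 5 × 0.0476 × 0.9330 = 0.22205
  35–39: 5 × 0.0088 × 0.9307 = 0.04095
  40–44: 5 × 0.0007 × 0.9152 = 0.00320
  45–49: 5 × 0.0000 × 0.8996 = 0.00000
Sum = 1.95645
NRR = 0.48309 × 1.95645 = 0.94514

0.945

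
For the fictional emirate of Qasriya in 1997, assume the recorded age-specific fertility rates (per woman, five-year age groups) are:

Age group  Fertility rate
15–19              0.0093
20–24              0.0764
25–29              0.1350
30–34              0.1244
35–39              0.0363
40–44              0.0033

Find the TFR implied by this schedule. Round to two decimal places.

1.92

Sum of ASFRs = 0.0093 + 0.0764 + 0.1350 + 0.1244 + 0.0363 + 0.0033 = 0.3847
TFR = 5 × 0.3847 = 1.9235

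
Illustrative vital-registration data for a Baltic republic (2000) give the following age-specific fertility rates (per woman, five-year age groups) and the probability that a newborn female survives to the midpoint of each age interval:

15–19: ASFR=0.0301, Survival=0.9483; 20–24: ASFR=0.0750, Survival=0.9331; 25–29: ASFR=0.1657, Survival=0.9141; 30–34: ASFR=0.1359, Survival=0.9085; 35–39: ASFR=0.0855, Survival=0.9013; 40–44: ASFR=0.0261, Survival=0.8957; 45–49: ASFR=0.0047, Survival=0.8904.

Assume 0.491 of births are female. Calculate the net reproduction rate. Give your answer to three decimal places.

Proportion female at birth = 0.491.
Per-age-group product (5 × ASFR × survival probability):
  15–19: 5 × 0.0301 × 0.9483 = 0.14272
  20–24: 5 × 0.0750 × 0.9331 = 0.34991
  25–29: 5 × 0.1657 × 0.9141 = 0.75733
  30–34: 5 × 0.1359 × 0.9085 = 0.61733
  35–39: 5 × 0.0855 × 0.9013 = 0.38531
  40–44: 5 × 0.0261 × 0.8957 = 0.11689
  45–49: 5 × 0.0047 × 0.8904 = 0.02092
Sum = 2.39041
NRR = 0.491 × 2.39041 = 1.17369
An NRR exceeding 1 indicates intrinsic growth under these rates.

1.174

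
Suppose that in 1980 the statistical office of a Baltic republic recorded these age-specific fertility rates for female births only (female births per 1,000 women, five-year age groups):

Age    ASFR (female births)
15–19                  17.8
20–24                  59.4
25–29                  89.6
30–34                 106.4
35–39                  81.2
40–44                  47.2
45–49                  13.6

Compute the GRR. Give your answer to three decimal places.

Sum of female ASFRs = 17.8 + 59.4 + 89.6 + 106.4 + 81.2 + 47.2 + 13.6 = 415.2
GRR = 5 × 415.2 / 1000 = 2.076

2.076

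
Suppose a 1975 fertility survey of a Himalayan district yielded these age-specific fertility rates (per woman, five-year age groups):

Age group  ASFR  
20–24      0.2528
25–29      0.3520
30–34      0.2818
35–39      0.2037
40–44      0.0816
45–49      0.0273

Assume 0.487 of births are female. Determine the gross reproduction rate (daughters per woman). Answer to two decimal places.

2.92

Proportion female at birth = 0.487.
Sum of ASFRs = 0.2528 + 0.3520 + 0.2818 + 0.2037 + 0.0816 + 0.0273 = 1.1992
TFR = 5 × 1.1992 = 5.996
GRR = 0.487 × 5.996 = 2.92005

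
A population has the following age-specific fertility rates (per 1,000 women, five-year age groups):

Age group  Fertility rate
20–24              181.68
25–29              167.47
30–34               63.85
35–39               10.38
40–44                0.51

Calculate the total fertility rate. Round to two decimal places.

Sum of ASFRs = 181.68 + 167.47 + 63.85 + 10.38 + 0.51 = 423.89
TFR = 5 × 423.89 / 1000 = 2.11945

2.12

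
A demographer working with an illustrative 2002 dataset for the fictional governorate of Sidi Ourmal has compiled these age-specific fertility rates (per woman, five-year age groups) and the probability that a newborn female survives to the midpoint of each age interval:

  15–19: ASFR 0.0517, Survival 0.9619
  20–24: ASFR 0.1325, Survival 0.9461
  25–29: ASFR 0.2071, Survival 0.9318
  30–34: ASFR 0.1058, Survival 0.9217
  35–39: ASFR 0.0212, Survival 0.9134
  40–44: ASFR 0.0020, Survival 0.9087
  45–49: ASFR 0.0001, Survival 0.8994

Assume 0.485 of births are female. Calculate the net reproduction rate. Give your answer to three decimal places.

Proportion female at birth = 0.485.
Survival-weighted fertility by age (5·fₓ·Sₓ):
  15–19: 5 × 0.0517 × 0.9619 = 0.24865
  20–24: 5 × 0.1325 × 0.9461 = 0.62679
  25–29: 5 × 0.2071 × 0.9318 = 0.96488
  30–34: 5 × 0.1058 × 0.9217 = 0.48758
  35–39: 5 × 0.0212 × 0.9134 = 0.09682
  40–44: 5 × 0.0020 × 0.9087 = 0.00909
  45–49: 5 × 0.0001 × 0.8994 = 0.00045
Sum = 2.43426
NRR = 0.485 × 2.43426 = 1.18062

1.181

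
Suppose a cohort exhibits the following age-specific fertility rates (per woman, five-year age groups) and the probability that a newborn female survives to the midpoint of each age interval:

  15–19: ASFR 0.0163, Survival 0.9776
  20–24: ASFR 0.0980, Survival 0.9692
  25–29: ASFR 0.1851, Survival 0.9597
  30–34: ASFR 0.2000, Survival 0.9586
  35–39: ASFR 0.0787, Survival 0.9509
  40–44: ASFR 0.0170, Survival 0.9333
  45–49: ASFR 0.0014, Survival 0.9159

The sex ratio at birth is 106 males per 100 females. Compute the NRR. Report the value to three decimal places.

Proportion female at birth = 100 / (100 + 106) = 0.48544.
Survival-weighted fertility by age (5·fₓ·Sₓ):
  15–19: 5 × 0.0163 × 0.9776 = 0.07967
  20–24: 5 × 0.0980 × 0.9692 = 0.47491
  25–29: 5 × 0.1851 × 0.9597 = 0.88820
  30–34: 5 × 0.2000 × 0.9586 = 0.95860
  35–39: 5 × 0.0787 × 0.9509 = 0.37418
  40–44: 5 × 0.0170 × 0.9333 = 0.07933
  45–49: 5 × 0.0014 × 0.9159 = 0.00641
Sum = 2.86130
NRR = 0.48544 × 2.86130 = 1.38899
NRR > 1, so each generation more than replaces itself.

1.389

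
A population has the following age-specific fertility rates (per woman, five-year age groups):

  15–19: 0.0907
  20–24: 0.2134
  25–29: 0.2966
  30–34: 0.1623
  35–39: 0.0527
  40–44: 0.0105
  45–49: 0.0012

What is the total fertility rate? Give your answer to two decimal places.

4.14

Sum of ASFRs = 0.0907 + 0.2134 + 0.2966 + 0.1623 + 0.0527 + 0.0105 + 0.0012 = 0.8274
TFR = 5 × 0.8274 = 4.137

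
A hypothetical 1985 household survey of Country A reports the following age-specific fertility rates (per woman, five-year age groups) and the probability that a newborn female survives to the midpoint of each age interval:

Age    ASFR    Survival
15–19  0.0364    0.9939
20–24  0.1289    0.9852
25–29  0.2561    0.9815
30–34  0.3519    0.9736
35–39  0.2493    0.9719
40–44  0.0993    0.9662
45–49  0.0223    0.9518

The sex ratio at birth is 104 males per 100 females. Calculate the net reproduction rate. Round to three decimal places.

2.737

Proportion female at birth = 100 / (100 + 104) = 0.49020.
Per-age-group product (5 × ASFR × survival probability):
  15–19: 5 × 0.0364 × 0.9939 = 0.18089
  20–24: 5 × 0.1289 × 0.9852 = 0.63496
  25–29: 5 × 0.2561 × 0.9815 = 1.25681
  30–34: 5 × 0.3519 × 0.9736 = 1.71305
  35–39: 5 × 0.2493 × 0.9719 = 1.21147
  40–44: 5 × 0.0993 × 0.9662 = 0.47972
  45–49: 5 × 0.0223 × 0.9518 = 0.10613
Sum = 5.58303
NRR = 0.49020 × 5.58303 = 2.73680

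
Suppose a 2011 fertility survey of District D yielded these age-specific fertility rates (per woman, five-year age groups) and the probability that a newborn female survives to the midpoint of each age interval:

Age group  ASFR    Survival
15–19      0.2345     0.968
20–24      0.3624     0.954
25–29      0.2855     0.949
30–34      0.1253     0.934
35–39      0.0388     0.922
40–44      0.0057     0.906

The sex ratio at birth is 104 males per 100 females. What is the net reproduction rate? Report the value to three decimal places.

2.455

Proportion female at birth = 100 / (100 + 104) = 0.49020.
Per-age-group product (5 × ASFR × survival probability):
  15–19: 5 × 0.2345 × 0.968 = 1.13498
  20–24: 5 × 0.3624 × 0.954 = 1.72865
  25–29: 5 × 0.2855 × 0.949 = 1.35470
  30–34: 5 × 0.1253 × 0.934 = 0.58515
  35–39: 5 × 0.0388 × 0.922 = 0.17887
  40–44: 5 × 0.0057 × 0.906 = 0.02582
Sum = 5.00817
NRR = 0.49020 × 5.00817 = 2.45500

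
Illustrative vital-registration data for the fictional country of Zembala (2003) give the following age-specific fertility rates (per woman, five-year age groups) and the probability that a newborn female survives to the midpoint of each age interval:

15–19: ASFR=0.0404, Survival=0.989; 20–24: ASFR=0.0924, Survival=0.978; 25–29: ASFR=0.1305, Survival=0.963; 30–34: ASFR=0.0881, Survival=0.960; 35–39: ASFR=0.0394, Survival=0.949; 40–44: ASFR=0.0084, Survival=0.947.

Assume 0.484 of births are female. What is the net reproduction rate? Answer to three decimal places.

0.934

Proportion female at birth = 0.484.
Per-age-group product (5 × ASFR × survival probability):
  15–19: 5 × 0.0404 × 0.989 = 0.19978
  20–24: 5 × 0.0924 × 0.978 = 0.45184
  25–29: 5 × 0.1305 × 0.963 = 0.62836
  30–34: 5 × 0.0881 × 0.960 = 0.42288
  35–39: 5 × 0.0394 × 0.949 = 0.18695
  40–44: 5 × 0.0084 × 0.947 = 0.03977
Sum = 1.92958
NRR = 0.484 × 1.92958 = 0.93392
With NRR below 1 the population is below replacement fertility.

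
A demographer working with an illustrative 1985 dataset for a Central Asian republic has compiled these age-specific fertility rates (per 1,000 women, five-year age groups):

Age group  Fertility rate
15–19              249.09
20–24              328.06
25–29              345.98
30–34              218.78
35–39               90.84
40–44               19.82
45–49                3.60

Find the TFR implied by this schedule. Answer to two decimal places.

Sum of ASFRs = 249.09 + 328.06 + 345.98 + 218.78 + 90.84 + 19.82 + 3.60 = 1256.17
TFR = 5 × 1256.17 / 1000 = 6.28085

6.28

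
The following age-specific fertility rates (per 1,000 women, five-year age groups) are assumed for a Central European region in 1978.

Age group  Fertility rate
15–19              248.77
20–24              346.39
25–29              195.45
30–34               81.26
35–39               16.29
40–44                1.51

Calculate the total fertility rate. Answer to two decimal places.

4.45

Sum of ASFRs = 248.77 + 346.39 + 195.45 + 81.26 + 16.29 + 1.51 = 889.67
TFR = 5 × 889.67 / 1000 = 4.44835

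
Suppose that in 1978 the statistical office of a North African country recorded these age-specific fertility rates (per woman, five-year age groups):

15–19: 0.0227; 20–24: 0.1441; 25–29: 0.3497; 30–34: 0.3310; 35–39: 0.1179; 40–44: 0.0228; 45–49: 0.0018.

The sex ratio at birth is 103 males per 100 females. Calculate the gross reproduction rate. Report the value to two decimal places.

Proportion female at birth = 100 / (100 + 103) = 0.49261.
Sum of ASFRs = 0.0227 + 0.1441 + 0.3497 + 0.3310 + 0.1179 + 0.0228 + 0.0018 = 0.9900
TFR = 5 × 0.9900 = 4.95
GRR = 0.49261 × 4.95 = 2.43842

2.44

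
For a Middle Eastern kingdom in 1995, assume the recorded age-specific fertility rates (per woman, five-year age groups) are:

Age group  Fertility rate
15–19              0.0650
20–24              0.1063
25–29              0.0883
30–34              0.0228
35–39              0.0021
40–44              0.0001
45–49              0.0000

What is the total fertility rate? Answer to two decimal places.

Sum of ASFRs = 0.0650 + 0.1063 + 0.0883 + 0.0228 + 0.0021 + 0.0001 + 0.0000 = 0.2846
TFR = 5 × 0.2846 = 1.423

1.42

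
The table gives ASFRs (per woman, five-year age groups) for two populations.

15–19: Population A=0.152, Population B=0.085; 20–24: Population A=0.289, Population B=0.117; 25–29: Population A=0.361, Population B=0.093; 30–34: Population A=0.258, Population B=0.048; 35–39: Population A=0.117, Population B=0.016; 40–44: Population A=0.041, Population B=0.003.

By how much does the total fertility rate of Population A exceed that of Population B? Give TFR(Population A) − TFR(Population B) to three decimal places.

4.280

Population A:
  Sum of ASFRs = 0.152 + 0.289 + 0.361 + 0.258 + 0.117 + 0.041 = 1.218
  TFR = 5 × 1.218 = 6.09
Population B:
  Sum of ASFRs = 0.085 + 0.117 + 0.093 + 0.048 + 0.016 + 0.003 = 0.362
  TFR = 5 × 0.362 = 1.81
Difference = 6.09 − 1.81 = 4.28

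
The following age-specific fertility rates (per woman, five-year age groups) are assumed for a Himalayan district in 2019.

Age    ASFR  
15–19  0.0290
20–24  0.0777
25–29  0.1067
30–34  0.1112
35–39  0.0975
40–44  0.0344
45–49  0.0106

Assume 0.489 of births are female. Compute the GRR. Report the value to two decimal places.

Proportion female at birth = 0.489.
Sum of ASFRs = 0.0290 + 0.0777 + 0.1067 + 0.1112 + 0.0975 + 0.0344 + 0.0106 = 0.4671
TFR = 5 × 0.4671 = 2.3355
GRR = 0.489 × 2.3355 = 1.14206

1.14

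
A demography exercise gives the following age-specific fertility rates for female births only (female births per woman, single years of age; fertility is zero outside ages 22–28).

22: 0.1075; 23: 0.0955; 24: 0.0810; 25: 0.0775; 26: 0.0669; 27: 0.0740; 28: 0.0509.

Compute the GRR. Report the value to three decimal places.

Sum of female ASFRs = 0.1075 + 0.0955 + 0.0810 + 0.0775 + 0.0669 + 0.0740 + 0.0509 = 0.5533
GRR = 0.5533

0.553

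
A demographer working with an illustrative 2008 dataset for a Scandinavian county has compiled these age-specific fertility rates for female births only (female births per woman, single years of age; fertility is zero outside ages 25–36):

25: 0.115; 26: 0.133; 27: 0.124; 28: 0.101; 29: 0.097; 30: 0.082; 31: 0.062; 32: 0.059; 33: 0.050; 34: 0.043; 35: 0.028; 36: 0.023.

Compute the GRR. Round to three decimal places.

0.917

Sum of female ASFRs = 0.115 + 0.133 + 0.124 + 0.101 + 0.097 + 0.082 + 0.062 + 0.059 + 0.050 + 0.043 + 0.028 + 0.023 = 0.917
GRR = 0.917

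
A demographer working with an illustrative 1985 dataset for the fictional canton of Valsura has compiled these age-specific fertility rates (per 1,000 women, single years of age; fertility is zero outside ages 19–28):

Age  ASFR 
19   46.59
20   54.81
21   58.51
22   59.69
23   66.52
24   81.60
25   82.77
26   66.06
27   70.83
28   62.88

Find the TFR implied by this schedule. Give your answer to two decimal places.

Sum of ASFRs = 46.59 + 54.81 + 58.51 + 59.69 + 66.52 + 81.60 + 82.77 + 66.06 + 70.83 + 62.88 = 650.26
TFR = 650.26 / 1000 = 0.65026

0.65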